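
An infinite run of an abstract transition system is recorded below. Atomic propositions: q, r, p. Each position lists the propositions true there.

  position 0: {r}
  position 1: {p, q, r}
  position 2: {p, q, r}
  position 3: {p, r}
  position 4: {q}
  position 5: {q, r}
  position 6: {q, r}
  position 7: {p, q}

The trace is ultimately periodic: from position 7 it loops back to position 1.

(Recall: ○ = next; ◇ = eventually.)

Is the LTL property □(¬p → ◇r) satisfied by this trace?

¬p → ◇r holds at every position 0..7, and those are all positions ever visited, so □(¬p → ◇r) holds.
Positions where ¬p holds: 0, 4, 5, 6.
Check ◇r at each: 0→ok, 4→ok, 5→ok, 6→ok.

Holds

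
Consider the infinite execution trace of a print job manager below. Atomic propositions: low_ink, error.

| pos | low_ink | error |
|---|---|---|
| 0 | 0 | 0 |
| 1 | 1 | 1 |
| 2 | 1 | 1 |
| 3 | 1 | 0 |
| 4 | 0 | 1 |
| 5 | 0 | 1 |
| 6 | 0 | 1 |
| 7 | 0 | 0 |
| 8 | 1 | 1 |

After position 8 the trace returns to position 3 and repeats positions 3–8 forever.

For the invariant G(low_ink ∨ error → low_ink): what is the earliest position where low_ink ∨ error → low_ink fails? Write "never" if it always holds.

Check low_ink ∨ error → low_ink at each position in order: 0 ✓, 1 ✓, 2 ✓, 3 ✓.
At position 4 the labels are {error}, so low_ink ∨ error → low_ink is false there. This is the first violation.

4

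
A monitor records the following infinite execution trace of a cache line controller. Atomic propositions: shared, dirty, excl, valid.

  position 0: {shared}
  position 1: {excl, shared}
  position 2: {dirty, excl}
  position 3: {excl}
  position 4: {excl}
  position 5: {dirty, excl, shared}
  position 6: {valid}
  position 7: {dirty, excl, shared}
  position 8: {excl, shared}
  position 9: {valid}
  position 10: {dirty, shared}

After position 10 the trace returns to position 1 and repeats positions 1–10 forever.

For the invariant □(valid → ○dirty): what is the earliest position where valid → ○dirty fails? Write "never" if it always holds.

never

valid → ○dirty holds at every position 0..10, and those are all the positions the trace ever visits, so the invariant □(valid → ○dirty) is never violated.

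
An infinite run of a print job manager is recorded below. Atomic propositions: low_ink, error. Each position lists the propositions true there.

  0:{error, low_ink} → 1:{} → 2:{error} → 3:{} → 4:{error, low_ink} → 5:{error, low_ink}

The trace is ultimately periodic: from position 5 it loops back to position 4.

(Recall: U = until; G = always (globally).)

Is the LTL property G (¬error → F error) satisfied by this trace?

¬error → F error holds at every position 0..5, and those are all positions ever visited, so G (¬error → F error) holds.
Positions where ¬error holds: 1, 3.
Check F error at each: 1→ok, 3→ok.

Satisfied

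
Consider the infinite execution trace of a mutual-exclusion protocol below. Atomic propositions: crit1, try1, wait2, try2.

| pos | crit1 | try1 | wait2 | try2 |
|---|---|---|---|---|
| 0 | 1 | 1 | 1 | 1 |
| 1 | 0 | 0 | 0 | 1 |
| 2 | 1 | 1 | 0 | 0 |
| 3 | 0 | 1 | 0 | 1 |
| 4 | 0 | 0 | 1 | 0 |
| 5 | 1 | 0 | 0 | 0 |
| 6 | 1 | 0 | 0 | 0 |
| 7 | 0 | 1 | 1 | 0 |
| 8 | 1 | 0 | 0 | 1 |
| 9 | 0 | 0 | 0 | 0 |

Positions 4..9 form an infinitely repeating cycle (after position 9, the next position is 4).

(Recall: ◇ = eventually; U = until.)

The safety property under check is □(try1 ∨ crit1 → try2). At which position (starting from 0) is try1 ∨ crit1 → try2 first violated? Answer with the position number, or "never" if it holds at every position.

2

Check try1 ∨ crit1 → try2 at each position in order: 0 ✓, 1 ✓.
At position 2 the labels are {crit1, try1}, so try1 ∨ crit1 → try2 is false there. This is the first violation.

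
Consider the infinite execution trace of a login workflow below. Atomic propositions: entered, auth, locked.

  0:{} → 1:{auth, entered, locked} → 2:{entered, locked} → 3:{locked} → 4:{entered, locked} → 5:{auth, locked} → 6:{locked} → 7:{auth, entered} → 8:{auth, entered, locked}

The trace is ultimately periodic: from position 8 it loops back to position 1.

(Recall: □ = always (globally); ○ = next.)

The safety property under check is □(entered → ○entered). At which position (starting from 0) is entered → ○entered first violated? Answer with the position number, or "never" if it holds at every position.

Check entered → ○entered at each position in order: 0 ✓, 1 ✓.
At position 2 the labels are {entered, locked} and the next position 3 has {locked}, so entered → ○entered is false there. This is the first violation.

2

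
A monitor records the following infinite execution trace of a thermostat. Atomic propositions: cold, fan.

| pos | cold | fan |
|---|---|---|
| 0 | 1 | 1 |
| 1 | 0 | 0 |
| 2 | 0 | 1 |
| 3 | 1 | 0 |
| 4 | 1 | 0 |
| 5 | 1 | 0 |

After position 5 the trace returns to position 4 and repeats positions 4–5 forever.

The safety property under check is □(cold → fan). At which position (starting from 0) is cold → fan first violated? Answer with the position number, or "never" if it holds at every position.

Check cold → fan at each position in order: 0 ✓, 1 ✓, 2 ✓.
At position 3 the labels are {cold}, so cold → fan is false there. This is the first violation.

3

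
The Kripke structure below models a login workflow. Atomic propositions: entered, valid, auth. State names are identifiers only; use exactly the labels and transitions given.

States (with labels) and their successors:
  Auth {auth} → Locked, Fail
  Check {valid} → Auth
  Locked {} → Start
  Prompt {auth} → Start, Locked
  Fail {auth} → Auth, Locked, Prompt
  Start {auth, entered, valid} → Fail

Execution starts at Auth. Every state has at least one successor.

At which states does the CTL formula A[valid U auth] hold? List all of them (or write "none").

States satisfying valid: {Check, Start}.
States satisfying auth: {Auth, Prompt, Fail, Start}.
States satisfying A[valid U auth]: {Auth, Check, Prompt, Fail, Start}.

{Auth, Check, Prompt, Fail, Start}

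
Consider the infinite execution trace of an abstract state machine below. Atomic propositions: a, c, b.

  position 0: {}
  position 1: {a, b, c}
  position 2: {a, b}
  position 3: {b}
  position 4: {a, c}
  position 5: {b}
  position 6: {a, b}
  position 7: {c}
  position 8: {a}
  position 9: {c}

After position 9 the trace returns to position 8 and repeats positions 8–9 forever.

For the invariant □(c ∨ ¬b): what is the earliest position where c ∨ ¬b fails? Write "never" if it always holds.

Check c ∨ ¬b at each position in order: 0 ✓, 1 ✓.
At position 2 the labels are {a, b}, so c ∨ ¬b is false there. This is the first violation.

2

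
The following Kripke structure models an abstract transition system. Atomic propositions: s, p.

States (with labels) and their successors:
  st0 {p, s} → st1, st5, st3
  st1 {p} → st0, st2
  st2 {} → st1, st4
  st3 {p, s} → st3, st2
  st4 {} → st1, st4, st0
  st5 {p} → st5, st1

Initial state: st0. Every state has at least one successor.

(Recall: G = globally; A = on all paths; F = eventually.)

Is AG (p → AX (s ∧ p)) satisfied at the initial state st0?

No

States satisfying p → AX (s ∧ p): {st2, st4}.
States satisfying AG (p → AX (s ∧ p)): ∅.
st0 is reachable from st0 and violates p → AX (s ∧ p), so AG fails at st0.
st0 ∉ Sat(AG (p → AX (s ∧ p))).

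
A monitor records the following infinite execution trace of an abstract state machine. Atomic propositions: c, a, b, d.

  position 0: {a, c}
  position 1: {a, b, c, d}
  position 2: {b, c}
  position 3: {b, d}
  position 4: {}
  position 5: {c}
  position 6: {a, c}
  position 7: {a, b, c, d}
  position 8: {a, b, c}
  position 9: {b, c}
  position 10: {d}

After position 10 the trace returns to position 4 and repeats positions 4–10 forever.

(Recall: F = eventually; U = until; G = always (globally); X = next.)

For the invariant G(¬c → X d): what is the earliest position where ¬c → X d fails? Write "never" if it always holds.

3

Check ¬c → X d at each position in order: 0 ✓, 1 ✓, 2 ✓.
At position 3 the labels are {b, d} and the next position 4 has {}, so ¬c → X d is false there. This is the first violation.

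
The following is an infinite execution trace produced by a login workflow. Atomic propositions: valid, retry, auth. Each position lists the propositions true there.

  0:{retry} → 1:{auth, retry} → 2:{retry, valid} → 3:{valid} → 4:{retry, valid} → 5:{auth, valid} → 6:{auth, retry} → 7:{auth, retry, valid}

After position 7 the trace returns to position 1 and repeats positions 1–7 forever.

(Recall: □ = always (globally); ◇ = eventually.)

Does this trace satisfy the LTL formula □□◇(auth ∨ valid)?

□◇(auth ∨ valid) holds at every position 0..7, and those are all positions ever visited, so □□◇(auth ∨ valid) holds.

Yes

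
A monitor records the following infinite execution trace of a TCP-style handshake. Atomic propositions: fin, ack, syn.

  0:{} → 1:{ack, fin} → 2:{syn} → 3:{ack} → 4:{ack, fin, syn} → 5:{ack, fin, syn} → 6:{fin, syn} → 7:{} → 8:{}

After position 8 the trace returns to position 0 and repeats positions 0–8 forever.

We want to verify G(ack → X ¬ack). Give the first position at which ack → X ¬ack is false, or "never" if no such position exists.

Check ack → X ¬ack at each position in order: 0 ✓, 1 ✓, 2 ✓.
At position 3 the labels are {ack} and the next position 4 has {ack, fin, syn}, so ack → X ¬ack is false there. This is the first violation.

3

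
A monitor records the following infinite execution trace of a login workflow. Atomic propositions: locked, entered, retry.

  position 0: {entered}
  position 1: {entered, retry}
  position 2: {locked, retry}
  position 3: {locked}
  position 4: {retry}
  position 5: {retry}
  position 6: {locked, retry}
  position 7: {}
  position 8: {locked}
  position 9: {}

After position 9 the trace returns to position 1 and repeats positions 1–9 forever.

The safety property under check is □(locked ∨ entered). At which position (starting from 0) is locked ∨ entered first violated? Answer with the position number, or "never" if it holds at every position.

Check locked ∨ entered at each position in order: 0 ✓, 1 ✓, 2 ✓, 3 ✓.
At position 4 the labels are {retry}, so locked ∨ entered is false there. This is the first violation.

4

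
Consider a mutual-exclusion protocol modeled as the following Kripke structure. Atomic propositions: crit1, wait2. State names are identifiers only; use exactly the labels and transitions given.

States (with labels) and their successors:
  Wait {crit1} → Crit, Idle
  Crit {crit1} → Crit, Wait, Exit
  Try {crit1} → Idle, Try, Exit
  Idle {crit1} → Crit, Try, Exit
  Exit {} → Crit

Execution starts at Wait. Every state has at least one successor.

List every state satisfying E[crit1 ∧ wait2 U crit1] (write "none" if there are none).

{Wait, Crit, Try, Idle}

States satisfying crit1 ∧ wait2: ∅.
States satisfying crit1: {Wait, Crit, Try, Idle}.
States satisfying E[crit1 ∧ wait2 U crit1]: {Wait, Crit, Try, Idle}.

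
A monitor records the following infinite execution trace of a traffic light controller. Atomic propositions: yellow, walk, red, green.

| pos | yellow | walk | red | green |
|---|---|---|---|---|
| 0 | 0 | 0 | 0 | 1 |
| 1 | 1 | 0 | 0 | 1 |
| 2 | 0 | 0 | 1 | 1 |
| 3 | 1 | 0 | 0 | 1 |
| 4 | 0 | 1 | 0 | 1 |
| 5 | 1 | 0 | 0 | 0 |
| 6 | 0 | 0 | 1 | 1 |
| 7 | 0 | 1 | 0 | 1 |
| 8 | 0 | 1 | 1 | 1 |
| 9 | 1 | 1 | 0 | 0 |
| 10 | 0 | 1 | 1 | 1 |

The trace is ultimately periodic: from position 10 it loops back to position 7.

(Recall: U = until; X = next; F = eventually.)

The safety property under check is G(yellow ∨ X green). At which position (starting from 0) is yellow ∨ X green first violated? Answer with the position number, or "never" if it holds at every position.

Check yellow ∨ X green at each position in order: 0 ✓, 1 ✓, 2 ✓, 3 ✓.
At position 4 the labels are {green, walk} and the next position 5 has {yellow}, so yellow ∨ X green is false there. This is the first violation.

4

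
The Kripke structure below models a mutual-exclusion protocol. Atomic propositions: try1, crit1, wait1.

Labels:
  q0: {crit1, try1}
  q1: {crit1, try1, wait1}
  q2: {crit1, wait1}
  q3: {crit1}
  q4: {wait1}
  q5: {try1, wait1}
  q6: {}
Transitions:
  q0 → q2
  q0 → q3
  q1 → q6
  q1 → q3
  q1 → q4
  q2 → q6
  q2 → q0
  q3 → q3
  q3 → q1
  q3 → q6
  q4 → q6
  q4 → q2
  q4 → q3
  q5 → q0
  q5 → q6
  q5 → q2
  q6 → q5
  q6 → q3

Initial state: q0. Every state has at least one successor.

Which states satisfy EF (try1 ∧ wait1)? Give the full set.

States satisfying try1 ∧ wait1: {q1, q5}.
States satisfying EF (try1 ∧ wait1): {q0, q1, q2, q3, q4, q5, q6}.

{q0, q1, q2, q3, q4, q5, q6}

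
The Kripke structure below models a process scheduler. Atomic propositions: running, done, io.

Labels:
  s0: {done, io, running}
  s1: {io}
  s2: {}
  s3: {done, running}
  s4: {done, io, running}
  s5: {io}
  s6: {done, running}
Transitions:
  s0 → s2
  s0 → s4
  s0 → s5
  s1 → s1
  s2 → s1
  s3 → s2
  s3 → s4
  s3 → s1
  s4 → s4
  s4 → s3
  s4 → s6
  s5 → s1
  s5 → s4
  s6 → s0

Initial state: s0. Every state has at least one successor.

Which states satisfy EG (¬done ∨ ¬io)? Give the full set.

States satisfying ¬done ∨ ¬io: {s1, s2, s3, s5, s6}.
States satisfying EG (¬done ∨ ¬io): {s1, s2, s3, s5}.

{s1, s2, s3, s5}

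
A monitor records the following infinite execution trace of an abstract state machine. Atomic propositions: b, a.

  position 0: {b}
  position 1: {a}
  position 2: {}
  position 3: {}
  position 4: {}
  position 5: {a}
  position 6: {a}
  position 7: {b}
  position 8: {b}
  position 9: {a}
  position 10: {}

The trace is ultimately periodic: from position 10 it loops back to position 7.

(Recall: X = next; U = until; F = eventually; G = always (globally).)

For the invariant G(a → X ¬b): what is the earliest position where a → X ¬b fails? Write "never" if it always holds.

Check a → X ¬b at each position in order: 0 ✓, 1 ✓, 2 ✓, 3 ✓, 4 ✓, 5 ✓.
At position 6 the labels are {a} and the next position 7 has {b}, so a → X ¬b is false there. This is the first violation.

6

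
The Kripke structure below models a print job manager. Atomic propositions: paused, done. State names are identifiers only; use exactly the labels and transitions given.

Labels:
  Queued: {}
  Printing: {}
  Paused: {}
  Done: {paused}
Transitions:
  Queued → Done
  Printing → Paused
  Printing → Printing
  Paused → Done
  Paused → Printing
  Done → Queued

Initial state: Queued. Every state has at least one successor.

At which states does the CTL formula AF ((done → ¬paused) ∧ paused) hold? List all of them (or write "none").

States satisfying (done → ¬paused) ∧ paused: {Done}.
States satisfying AF ((done → ¬paused) ∧ paused): {Queued, Done}.

{Queued, Done}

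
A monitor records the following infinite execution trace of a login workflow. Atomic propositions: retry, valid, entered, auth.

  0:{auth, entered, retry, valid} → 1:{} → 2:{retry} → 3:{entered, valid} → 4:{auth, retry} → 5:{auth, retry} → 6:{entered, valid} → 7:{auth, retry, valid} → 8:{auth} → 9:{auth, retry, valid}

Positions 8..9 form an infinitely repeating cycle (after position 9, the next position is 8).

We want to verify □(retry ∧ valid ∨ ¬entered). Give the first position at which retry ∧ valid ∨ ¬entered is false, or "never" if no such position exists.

3

Check retry ∧ valid ∨ ¬entered at each position in order: 0 ✓, 1 ✓, 2 ✓.
At position 3 the labels are {entered, valid}, so retry ∧ valid ∨ ¬entered is false there. This is the first violation.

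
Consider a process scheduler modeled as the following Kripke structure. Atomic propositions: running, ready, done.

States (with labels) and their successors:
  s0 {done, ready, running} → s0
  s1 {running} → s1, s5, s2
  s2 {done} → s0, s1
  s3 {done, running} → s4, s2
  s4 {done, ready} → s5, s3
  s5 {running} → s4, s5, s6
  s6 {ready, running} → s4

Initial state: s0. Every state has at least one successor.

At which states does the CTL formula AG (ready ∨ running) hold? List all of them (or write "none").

{s0}

States satisfying ready ∨ running: {s0, s1, s3, s4, s5, s6}.
States satisfying AG (ready ∨ running): {s0}.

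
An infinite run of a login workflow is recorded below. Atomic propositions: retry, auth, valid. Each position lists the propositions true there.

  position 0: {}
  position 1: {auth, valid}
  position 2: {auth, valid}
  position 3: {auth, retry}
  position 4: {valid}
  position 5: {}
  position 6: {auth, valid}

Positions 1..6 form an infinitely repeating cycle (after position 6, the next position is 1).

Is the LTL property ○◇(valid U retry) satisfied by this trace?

The position after 0 is 1; ◇(valid U retry) is true there.

Holds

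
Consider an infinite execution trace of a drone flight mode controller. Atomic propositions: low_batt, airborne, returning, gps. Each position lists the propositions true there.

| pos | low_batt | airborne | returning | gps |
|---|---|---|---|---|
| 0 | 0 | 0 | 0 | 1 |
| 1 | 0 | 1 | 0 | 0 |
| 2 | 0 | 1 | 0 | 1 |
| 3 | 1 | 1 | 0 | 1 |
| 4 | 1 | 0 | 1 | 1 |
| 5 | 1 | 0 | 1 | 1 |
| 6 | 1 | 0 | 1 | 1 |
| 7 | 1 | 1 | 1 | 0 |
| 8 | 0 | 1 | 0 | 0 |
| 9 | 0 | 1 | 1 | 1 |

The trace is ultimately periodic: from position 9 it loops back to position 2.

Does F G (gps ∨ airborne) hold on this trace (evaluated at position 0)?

Holds

G (gps ∨ airborne) holds at position 0, which is reachable from 0, so F G (gps ∨ airborne) holds.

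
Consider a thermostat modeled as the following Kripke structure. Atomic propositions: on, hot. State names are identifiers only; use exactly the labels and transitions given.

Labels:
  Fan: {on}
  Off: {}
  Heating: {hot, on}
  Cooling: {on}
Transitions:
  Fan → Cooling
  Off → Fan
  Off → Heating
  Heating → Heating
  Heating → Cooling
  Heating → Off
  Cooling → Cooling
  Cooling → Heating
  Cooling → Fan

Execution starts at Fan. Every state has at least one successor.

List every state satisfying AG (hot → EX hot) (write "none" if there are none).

{Fan, Off, Heating, Cooling}

States satisfying hot → EX hot: {Fan, Off, Heating, Cooling}.
States satisfying AG (hot → EX hot): {Fan, Off, Heating, Cooling}.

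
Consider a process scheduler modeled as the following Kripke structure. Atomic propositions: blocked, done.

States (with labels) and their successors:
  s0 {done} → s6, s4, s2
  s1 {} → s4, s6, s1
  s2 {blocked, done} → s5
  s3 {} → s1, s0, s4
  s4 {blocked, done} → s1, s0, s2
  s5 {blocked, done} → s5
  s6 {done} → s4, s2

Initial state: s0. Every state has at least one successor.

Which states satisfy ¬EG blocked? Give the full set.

States satisfying blocked: {s2, s4, s5}.
States satisfying EG blocked: {s2, s4, s5}.
States satisfying ¬EG blocked: {s0, s1, s3, s6}.

{s0, s1, s3, s6}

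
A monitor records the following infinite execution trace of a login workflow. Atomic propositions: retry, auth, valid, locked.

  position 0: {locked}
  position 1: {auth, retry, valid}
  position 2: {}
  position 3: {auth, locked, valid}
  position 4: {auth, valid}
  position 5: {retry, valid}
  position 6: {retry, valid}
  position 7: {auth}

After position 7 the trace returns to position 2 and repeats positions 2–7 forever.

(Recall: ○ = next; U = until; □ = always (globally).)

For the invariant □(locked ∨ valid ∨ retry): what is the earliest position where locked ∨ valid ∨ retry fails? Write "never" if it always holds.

Check locked ∨ valid ∨ retry at each position in order: 0 ✓, 1 ✓.
At position 2 the labels are {}, so locked ∨ valid ∨ retry is false there. This is the first violation.

2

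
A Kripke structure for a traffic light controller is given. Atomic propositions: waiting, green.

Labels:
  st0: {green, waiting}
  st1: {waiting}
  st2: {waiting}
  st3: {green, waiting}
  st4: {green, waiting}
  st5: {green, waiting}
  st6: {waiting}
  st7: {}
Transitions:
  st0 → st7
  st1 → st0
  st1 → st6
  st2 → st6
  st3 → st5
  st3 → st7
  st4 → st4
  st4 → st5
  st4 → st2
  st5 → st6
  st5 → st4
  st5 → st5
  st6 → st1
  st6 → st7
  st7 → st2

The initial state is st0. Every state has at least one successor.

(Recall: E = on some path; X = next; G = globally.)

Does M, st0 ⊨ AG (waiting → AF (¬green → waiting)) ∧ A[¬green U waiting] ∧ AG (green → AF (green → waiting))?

States satisfying waiting → AF (¬green → waiting): {st0, st1, st2, st3, st4, st5, st6, st7}.
States satisfying AG (waiting → AF (¬green → waiting)): {st0, st1, st2, st3, st4, st5, st6, st7}.
States satisfying ¬green: {st1, st2, st6, st7}.
States satisfying waiting: {st0, st1, st2, st3, st4, st5, st6}.
States satisfying A[¬green U waiting]: {st0, st1, st2, st3, st4, st5, st6, st7}.
States satisfying green → AF (green → waiting): {st0, st1, st2, st3, st4, st5, st6, st7}.
States satisfying AG (green → AF (green → waiting)): {st0, st1, st2, st3, st4, st5, st6, st7}.
States satisfying AG (waiting → AF (¬green → waiting)) ∧ A[¬green U waiting] ∧ AG (green → AF (green → waiting)): {st0, st1, st2, st3, st4, st5, st6, st7}.
st0 ∈ Sat(AG (waiting → AF (¬green → waiting)) ∧ A[¬green U waiting] ∧ AG (green → AF (green → waiting))).

Holds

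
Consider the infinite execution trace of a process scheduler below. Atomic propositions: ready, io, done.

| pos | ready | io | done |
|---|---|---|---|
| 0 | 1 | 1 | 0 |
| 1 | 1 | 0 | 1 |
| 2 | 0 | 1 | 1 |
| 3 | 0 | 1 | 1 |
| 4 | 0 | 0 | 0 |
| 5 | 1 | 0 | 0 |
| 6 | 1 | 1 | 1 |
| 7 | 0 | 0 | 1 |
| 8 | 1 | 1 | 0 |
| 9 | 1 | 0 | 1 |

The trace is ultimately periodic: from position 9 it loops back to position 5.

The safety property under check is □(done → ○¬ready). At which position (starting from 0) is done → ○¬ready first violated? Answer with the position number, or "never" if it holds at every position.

Check done → ○¬ready at each position in order: 0 ✓, 1 ✓, 2 ✓, 3 ✓, 4 ✓, 5 ✓, 6 ✓.
At position 7 the labels are {done} and the next position 8 has {io, ready}, so done → ○¬ready is false there. This is the first violation.

7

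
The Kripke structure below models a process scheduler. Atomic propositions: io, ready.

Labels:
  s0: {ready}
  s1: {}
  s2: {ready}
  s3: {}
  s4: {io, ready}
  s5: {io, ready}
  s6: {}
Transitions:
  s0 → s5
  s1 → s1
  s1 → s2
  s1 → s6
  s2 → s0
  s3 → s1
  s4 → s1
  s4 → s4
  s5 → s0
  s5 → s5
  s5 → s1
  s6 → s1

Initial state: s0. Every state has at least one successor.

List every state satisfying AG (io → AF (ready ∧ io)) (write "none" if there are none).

States satisfying io → AF (ready ∧ io): {s0, s1, s2, s3, s4, s5, s6}.
States satisfying AG (io → AF (ready ∧ io)): {s0, s1, s2, s3, s4, s5, s6}.

{s0, s1, s2, s3, s4, s5, s6}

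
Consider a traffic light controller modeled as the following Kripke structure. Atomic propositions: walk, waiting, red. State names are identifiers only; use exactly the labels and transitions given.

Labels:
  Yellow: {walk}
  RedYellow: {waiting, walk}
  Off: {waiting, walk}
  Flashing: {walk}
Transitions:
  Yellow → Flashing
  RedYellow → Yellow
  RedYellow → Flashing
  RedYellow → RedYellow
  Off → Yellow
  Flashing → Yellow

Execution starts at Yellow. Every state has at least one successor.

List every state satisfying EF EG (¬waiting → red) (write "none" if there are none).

{RedYellow}

States satisfying EG (¬waiting → red): {RedYellow}.
States satisfying EF EG (¬waiting → red): {RedYellow}.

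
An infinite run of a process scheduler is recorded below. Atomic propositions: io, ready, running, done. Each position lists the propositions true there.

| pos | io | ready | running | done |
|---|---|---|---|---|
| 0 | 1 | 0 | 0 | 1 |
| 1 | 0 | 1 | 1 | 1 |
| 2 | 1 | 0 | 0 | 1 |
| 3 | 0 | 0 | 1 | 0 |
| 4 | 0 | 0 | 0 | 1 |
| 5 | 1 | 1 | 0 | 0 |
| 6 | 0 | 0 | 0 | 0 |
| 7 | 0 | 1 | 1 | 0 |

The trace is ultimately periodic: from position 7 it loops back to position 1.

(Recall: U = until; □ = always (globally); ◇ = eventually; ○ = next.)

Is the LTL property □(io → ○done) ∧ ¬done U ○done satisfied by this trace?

io → ○done must hold at every position from 0 onward. It fails at position 2, so □(io → ○done) is false.
Positions where io holds: 0, 2, 5.
Check ○done at each: 0→ok, 2→fails, 5→fails.
Walking from position 0: ○done first holds at position 0, and ¬done holds at every earlier position along the way, so ¬done U ○done holds.
At position 0: □(io → ○done) is false; ¬done U ○done is true; so □(io → ○done) ∧ ¬done U ○done is false.

Violated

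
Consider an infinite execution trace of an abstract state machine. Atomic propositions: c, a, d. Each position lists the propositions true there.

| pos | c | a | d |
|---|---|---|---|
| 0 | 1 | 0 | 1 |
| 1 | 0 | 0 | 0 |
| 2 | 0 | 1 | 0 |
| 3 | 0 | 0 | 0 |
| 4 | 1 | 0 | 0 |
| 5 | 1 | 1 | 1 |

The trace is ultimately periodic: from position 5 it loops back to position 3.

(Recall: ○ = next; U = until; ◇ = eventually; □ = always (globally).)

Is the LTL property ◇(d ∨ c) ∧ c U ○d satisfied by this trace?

Does not hold

d ∨ c holds at position 0, which is reachable from 0, so ◇(d ∨ c) holds.
Walking from position 0: at position 1, ○d has not yet held and c fails, so c U ○d is false.
At position 0: ◇(d ∨ c) is true; c U ○d is false; so ◇(d ∨ c) ∧ c U ○d is false.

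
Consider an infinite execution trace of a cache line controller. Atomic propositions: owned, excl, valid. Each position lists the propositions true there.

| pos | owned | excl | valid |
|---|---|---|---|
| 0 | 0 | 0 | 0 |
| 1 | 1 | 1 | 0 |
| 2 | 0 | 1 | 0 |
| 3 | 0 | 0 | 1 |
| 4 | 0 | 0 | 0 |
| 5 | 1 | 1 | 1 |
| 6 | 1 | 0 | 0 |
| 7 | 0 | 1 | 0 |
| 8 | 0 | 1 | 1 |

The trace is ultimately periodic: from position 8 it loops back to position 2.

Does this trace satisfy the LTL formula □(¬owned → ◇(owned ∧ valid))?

¬owned → ◇(owned ∧ valid) holds at every position 0..8, and those are all positions ever visited, so □(¬owned → ◇(owned ∧ valid)) holds.
Positions where ¬owned holds: 0, 2, 3, 4, 7, 8.
Check ◇(owned ∧ valid) at each: 0→ok, 2→ok, 3→ok, 4→ok, 7→ok, 8→ok.

Satisfied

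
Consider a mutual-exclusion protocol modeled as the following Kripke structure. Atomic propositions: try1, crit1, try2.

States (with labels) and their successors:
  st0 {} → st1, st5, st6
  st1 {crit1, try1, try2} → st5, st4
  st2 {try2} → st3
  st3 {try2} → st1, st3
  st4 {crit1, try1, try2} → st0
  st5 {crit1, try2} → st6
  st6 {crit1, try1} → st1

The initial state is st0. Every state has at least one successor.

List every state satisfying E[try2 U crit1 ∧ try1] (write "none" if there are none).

States satisfying try2: {st1, st2, st3, st4, st5}.
States satisfying crit1 ∧ try1: {st1, st4, st6}.
States satisfying E[try2 U crit1 ∧ try1]: {st1, st2, st3, st4, st5, st6}.

{st1, st2, st3, st4, st5, st6}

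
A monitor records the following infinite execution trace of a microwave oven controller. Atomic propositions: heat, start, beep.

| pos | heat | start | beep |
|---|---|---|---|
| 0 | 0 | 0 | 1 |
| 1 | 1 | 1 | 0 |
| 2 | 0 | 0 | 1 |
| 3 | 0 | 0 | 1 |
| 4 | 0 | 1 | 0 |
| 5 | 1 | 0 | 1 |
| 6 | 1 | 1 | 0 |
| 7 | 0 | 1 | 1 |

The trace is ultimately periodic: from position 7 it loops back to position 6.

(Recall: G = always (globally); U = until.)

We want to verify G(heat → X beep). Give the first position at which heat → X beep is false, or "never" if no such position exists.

5

Check heat → X beep at each position in order: 0 ✓, 1 ✓, 2 ✓, 3 ✓, 4 ✓.
At position 5 the labels are {beep, heat} and the next position 6 has {heat, start}, so heat → X beep is false there. This is the first violation.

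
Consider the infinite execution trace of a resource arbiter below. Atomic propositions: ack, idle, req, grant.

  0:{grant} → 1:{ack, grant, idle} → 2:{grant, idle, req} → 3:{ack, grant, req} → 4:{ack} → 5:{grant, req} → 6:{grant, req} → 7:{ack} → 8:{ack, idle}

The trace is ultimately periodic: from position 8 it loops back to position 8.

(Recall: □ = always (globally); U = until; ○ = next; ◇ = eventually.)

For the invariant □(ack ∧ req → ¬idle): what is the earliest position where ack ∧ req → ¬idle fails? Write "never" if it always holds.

never

ack ∧ req → ¬idle holds at every position 0..8, and those are all the positions the trace ever visits, so the invariant □(ack ∧ req → ¬idle) is never violated.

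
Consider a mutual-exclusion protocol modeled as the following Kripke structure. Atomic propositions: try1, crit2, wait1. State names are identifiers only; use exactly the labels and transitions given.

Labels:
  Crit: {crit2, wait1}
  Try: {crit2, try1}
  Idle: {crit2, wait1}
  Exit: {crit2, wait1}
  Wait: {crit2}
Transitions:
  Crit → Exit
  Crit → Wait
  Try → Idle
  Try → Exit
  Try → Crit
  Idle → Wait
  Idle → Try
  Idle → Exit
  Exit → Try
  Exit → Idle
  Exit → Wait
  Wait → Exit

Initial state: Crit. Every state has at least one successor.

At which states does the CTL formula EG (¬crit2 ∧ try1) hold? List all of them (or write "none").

States satisfying ¬crit2 ∧ try1: ∅.
States satisfying EG (¬crit2 ∧ try1): ∅.

none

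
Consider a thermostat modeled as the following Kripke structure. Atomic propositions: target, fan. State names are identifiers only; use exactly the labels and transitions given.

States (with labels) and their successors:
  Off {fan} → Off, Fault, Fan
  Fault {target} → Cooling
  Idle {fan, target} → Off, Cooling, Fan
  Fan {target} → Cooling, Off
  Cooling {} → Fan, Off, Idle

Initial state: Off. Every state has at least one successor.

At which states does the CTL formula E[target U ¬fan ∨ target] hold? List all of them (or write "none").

States satisfying target: {Fault, Idle, Fan}.
States satisfying ¬fan ∨ target: {Fault, Idle, Fan, Cooling}.
States satisfying E[target U ¬fan ∨ target]: {Fault, Idle, Fan, Cooling}.

{Fault, Idle, Fan, Cooling}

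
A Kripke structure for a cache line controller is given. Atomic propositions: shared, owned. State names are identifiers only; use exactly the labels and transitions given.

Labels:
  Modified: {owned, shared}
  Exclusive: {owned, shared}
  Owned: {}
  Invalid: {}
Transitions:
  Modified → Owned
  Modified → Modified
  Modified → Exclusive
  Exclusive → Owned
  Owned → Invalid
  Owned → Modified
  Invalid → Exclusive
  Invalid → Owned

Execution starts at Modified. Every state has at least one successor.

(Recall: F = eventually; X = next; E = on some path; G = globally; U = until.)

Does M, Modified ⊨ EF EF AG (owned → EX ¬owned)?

Satisfied

States satisfying EF AG (owned → EX ¬owned): {Modified, Exclusive, Owned, Invalid}.
States satisfying EF EF AG (owned → EX ¬owned): {Modified, Exclusive, Owned, Invalid}.
Some path from Modified reaches a state where EF AG (owned → EX ¬owned) holds.
Modified ∈ Sat(EF EF AG (owned → EX ¬owned)).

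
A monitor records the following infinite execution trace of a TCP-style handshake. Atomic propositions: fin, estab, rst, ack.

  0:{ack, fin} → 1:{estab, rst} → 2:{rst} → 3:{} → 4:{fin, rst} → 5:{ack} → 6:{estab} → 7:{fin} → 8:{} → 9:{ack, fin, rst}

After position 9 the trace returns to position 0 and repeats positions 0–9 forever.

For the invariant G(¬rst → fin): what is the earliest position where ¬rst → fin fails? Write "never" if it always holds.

3

Check ¬rst → fin at each position in order: 0 ✓, 1 ✓, 2 ✓.
At position 3 the labels are {}, so ¬rst → fin is false there. This is the first violation.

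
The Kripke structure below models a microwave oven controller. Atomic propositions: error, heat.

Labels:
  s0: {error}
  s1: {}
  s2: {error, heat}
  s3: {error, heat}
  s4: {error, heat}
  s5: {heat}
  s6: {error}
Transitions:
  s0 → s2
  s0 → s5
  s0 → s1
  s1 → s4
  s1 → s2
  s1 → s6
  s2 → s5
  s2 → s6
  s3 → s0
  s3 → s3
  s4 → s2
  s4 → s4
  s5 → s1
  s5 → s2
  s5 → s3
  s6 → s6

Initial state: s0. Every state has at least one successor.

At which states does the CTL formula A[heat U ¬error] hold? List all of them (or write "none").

States satisfying heat: {s2, s3, s4, s5}.
States satisfying ¬error: {s1, s5}.
States satisfying A[heat U ¬error]: {s1, s5}.

{s1, s5}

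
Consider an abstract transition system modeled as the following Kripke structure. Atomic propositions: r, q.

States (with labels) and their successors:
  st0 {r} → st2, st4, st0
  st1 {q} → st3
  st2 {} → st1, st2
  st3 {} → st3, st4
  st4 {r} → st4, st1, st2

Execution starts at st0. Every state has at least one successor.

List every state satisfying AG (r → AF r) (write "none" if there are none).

States satisfying r → AF r: {st0, st1, st2, st3, st4}.
States satisfying AG (r → AF r): {st0, st1, st2, st3, st4}.

{st0, st1, st2, st3, st4}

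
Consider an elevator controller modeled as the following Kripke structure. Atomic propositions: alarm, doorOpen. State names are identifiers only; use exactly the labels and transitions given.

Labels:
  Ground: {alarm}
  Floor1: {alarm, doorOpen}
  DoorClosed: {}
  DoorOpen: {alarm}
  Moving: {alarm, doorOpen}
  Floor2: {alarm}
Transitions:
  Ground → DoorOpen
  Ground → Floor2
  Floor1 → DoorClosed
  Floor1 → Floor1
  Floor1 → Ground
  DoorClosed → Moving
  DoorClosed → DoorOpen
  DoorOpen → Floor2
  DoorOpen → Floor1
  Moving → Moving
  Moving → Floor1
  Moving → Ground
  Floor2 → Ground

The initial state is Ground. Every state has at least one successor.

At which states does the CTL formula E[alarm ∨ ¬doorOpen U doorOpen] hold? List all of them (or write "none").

{Ground, Floor1, DoorClosed, DoorOpen, Moving, Floor2}

States satisfying alarm ∨ ¬doorOpen: {Ground, Floor1, DoorClosed, DoorOpen, Moving, Floor2}.
States satisfying doorOpen: {Floor1, Moving}.
States satisfying E[alarm ∨ ¬doorOpen U doorOpen]: {Ground, Floor1, DoorClosed, DoorOpen, Moving, Floor2}.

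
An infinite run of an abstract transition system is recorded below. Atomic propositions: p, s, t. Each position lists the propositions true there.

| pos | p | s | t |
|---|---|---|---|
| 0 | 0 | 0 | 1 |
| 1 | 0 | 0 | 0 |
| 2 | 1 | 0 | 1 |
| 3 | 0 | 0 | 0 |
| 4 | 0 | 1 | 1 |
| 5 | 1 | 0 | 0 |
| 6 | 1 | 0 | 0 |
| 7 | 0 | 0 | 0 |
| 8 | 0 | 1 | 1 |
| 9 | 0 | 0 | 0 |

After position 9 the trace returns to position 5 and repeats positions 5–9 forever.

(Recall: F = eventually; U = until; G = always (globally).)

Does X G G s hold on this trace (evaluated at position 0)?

Does not hold

The position after 0 is 1; G G s is false there.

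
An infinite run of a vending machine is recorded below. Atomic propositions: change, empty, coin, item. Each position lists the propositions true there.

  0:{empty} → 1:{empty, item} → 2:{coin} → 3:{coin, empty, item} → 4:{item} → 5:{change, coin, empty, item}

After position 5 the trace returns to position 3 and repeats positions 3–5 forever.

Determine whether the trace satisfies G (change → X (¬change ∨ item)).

change → X (¬change ∨ item) holds at every position 0..5, and those are all positions ever visited, so G (change → X (¬change ∨ item)) holds.
Positions where change holds: 5.
Check X (¬change ∨ item) at each: 5→ok.

Holds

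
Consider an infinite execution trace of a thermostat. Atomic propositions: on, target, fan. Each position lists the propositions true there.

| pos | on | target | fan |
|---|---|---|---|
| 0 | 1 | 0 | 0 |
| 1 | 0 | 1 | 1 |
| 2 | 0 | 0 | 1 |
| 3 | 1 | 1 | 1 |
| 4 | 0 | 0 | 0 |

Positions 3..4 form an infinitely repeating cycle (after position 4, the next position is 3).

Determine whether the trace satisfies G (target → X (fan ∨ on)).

target → X (fan ∨ on) must hold at every position from 0 onward. It fails at position 3, so G (target → X (fan ∨ on)) is false.
Positions where target holds: 1, 3.
Check X (fan ∨ on) at each: 1→ok, 3→fails.

Violated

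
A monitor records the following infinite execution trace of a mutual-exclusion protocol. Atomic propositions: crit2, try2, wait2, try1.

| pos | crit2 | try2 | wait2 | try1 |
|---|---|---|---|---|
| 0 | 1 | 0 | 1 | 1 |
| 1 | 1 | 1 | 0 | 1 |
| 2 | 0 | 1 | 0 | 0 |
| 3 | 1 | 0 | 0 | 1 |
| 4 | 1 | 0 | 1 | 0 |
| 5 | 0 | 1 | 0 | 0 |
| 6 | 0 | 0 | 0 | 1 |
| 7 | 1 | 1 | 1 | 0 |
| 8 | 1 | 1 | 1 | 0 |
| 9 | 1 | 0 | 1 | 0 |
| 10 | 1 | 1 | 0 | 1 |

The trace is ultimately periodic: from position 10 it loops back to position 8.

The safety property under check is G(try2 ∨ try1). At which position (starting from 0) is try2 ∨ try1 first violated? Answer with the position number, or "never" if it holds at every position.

4

Check try2 ∨ try1 at each position in order: 0 ✓, 1 ✓, 2 ✓, 3 ✓.
At position 4 the labels are {crit2, wait2}, so try2 ∨ try1 is false there. This is the first violation.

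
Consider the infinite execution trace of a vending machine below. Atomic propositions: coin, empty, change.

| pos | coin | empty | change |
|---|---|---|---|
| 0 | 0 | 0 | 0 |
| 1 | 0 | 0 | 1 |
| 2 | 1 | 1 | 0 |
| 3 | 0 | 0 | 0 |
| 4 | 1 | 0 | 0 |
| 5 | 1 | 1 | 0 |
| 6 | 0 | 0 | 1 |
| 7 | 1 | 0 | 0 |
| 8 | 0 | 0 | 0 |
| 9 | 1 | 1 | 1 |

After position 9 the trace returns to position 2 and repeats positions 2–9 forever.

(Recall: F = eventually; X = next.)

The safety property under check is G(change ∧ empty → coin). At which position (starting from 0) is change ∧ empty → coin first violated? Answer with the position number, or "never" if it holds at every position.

change ∧ empty → coin holds at every position 0..9, and those are all the positions the trace ever visits, so the invariant G(change ∧ empty → coin) is never violated.

never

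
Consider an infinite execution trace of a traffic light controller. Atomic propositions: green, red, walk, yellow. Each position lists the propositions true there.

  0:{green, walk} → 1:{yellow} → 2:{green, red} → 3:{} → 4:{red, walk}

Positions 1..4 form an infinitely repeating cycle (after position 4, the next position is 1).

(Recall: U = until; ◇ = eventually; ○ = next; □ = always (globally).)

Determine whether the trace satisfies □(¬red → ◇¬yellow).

Satisfied

¬red → ◇¬yellow holds at every position 0..4, and those are all positions ever visited, so □(¬red → ◇¬yellow) holds.
Positions where ¬red holds: 0, 1, 3.
Check ◇¬yellow at each: 0→ok, 1→ok, 3→ok.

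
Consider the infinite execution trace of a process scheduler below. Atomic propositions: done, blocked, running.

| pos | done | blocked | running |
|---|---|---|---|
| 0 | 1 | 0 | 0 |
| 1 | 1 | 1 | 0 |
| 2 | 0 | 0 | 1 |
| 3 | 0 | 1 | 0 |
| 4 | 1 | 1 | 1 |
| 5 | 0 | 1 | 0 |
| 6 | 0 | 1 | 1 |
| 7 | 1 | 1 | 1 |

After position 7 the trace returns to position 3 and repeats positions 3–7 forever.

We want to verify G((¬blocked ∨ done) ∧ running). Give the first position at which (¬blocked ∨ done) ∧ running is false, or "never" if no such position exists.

At position 0 the labels are {done}, so (¬blocked ∨ done) ∧ running is false there. This is the first violation.

0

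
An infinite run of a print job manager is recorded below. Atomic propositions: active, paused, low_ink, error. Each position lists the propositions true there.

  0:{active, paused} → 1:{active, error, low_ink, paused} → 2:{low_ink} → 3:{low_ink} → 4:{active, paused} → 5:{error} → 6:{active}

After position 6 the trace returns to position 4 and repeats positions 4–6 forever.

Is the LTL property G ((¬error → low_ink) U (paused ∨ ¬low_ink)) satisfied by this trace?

Satisfied

(¬error → low_ink) U (paused ∨ ¬low_ink) holds at every position 0..6, and those are all positions ever visited, so G ((¬error → low_ink) U (paused ∨ ¬low_ink)) holds.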